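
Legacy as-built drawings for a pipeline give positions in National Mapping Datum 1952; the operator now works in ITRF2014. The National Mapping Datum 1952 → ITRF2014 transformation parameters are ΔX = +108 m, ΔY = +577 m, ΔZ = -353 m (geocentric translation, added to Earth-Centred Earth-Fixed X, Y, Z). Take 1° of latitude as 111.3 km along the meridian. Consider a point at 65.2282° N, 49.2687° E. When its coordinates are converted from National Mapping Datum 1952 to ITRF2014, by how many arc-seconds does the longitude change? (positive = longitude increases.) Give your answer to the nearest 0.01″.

sin φ = 0.907984, cos φ = 0.419005, sin λ = 0.757778, cos λ = 0.652512.
East component: ΔE = −sin λ·ΔX + cos λ·ΔY = −(0.757778)(108) + (0.652512)(577) = 294.66 m.
1° of latitude spans 111300 m; at latitude φ, 1° of longitude spans that × cos φ = 46635.3 m, so Δλ = 294.66 / 46635.3 × 3600 = 22.746″.

Δλ = 22.75″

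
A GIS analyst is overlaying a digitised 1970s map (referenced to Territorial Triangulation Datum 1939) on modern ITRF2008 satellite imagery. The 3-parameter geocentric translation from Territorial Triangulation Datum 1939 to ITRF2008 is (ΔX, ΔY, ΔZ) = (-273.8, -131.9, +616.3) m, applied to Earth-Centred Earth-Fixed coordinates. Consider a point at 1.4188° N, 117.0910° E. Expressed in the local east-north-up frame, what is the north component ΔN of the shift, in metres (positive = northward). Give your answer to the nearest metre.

At φ = 1.4188°, λ = 117.0910°: sin φ = 0.024760, cos φ = 0.999693, sin λ = 0.890284, cos λ = -0.455405.
ΔN = −sin φ cos λ·ΔX − sin φ sin λ·ΔY + cos φ·ΔZ = −(0.024760)(-0.455405)(-273.8) − (0.024760)(0.890284)(-131.9) + (0.999693)(616.3) = 615.93 m.

ΔN = 616 m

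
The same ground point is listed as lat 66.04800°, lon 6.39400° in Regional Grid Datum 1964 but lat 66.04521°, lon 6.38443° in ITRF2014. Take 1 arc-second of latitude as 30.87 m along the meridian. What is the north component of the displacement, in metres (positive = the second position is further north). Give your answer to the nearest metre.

Δφ = 66.04521° − 66.04800° = -0.00279°; Δλ = 6.38443° − 6.39400° = -0.00957°.
1° of latitude = 3600 × 30.87 = 111132 m.
ΔN = Δφ × 111132 = -310.1 m; ΔE = Δλ × 111132 × cos(66.04800°) = -0.00957 × 111132 × 0.405971 = -431.8 m.

ΔN = -310 m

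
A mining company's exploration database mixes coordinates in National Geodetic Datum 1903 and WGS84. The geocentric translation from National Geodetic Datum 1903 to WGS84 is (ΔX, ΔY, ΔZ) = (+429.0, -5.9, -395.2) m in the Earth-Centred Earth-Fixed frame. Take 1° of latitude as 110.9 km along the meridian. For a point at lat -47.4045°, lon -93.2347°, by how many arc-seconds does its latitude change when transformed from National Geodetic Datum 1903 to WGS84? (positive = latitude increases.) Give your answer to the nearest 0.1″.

Δφ = -9.1″

sin φ = -0.736150, cos φ = 0.676818, sin λ = -0.998407, cos λ = -0.056426.
North component: ΔN = −sin φ cos λ·ΔX − sin φ sin λ·ΔY + cos φ·ΔZ = −(-0.736150)(-0.056426)(429.0) − (-0.736150)(-0.998407)(-5.9) + (0.676818)(-395.2) = -280.96 m.
1° of latitude spans 110900 m, so Δφ = -280.96 / 110900 × 3600 = -9.120″.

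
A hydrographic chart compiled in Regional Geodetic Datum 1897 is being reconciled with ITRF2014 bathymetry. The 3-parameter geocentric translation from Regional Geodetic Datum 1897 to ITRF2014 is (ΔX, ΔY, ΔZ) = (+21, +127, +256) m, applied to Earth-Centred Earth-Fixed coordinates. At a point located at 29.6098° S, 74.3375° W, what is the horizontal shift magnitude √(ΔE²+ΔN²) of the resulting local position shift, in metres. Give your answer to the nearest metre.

174 m

The local east axis at (φ, λ) is (−sin λ, cos λ, 0), so ΔE = −sin(-74.3375°)·21 + cos(-74.3375°)·127 = 54.51 m.
The local north axis is (−sin φ cos λ, −sin φ sin λ, cos φ), giving ΔN = 2.801 − 60.420 + 222.569 = 164.95 m.
Horizontal magnitude = √(ΔE² + ΔN²) = √(54.51² + 164.95²) = 173.72 m.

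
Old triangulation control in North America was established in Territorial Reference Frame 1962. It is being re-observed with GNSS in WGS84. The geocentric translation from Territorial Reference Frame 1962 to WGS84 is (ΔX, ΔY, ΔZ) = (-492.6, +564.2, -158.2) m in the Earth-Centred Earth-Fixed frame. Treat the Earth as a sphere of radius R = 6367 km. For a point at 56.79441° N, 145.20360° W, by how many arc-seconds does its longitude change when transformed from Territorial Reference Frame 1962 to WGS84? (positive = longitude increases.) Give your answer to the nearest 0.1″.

sin φ = 0.836711, cos φ = 0.547645, sin λ = -0.570662, cos λ = -0.821185.
East component: ΔE = −sin λ·ΔX + cos λ·ΔY = −(-0.570662)(-492.6) + (-0.821185)(564.2) = -744.42 m.
1° of latitude spans πR/180 = 111125 m; at latitude φ, 1° of longitude spans that × cos φ = 60857.1 m, so Δλ = -744.42 / 60857.1 × 3600 = -44.036″.

Δλ = -44.0″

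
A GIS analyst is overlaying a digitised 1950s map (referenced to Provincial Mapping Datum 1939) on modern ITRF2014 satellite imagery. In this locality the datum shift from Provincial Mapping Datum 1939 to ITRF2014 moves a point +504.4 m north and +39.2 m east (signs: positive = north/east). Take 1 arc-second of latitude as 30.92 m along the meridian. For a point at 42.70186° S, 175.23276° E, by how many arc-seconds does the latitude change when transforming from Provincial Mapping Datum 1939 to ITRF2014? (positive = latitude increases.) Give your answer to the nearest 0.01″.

1″ of latitude = 30.92 m, so Δφ = 504.4 / 30.92 = 16.313″.

Δφ = 16.31″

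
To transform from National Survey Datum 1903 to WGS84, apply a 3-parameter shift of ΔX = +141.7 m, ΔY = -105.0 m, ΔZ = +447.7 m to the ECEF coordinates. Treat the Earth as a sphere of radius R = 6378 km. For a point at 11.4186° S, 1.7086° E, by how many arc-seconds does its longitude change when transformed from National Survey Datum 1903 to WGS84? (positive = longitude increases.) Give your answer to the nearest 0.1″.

sin φ = -0.197976, cos φ = 0.980207, sin λ = 0.029816, cos λ = 0.999555.
East component: ΔE = −sin λ·ΔX + cos λ·ΔY = −(0.029816)(141.7) + (0.999555)(-105.0) = -109.18 m.
1° of latitude spans πR/180 = 111317 m; at latitude φ, 1° of longitude spans that × cos φ = 109113.8 m, so Δλ = -109.18 / 109113.8 × 3600 = -3.602″.

Δλ = -3.6″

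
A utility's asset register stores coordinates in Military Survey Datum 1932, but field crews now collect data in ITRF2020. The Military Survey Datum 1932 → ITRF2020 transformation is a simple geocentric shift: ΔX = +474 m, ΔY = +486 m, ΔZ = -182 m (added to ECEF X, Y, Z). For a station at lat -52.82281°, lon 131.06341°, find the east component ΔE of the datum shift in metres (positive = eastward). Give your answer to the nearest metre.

ΔE = -677 m

The local east axis at (φ, λ) is (−sin λ, cos λ, 0), so ΔE = −sin(131.06341°)·474 + cos(131.06341°)·486 = -676.64 m.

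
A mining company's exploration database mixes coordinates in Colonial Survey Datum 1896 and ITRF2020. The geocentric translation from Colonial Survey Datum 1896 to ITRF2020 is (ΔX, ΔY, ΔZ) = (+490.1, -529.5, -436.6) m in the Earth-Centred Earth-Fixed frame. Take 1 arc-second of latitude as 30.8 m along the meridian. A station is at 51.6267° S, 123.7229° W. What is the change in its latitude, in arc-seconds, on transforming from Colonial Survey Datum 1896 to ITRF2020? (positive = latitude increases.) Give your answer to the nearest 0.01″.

sin φ = -0.783983, cos φ = 0.620783, sin λ = -0.831732, cos λ = -0.555177.
North component: ΔN = −sin φ cos λ·ΔX − sin φ sin λ·ΔY + cos φ·ΔZ = −(-0.783983)(-0.555177)(490.1) − (-0.783983)(-0.831732)(-529.5) + (0.620783)(-436.6) = -139.08 m.
1° of latitude spans 3600 × 30.80 = 110880 m, so Δφ = -139.08 / 110880 × 3600 = -4.516″.

Δφ = -4.52″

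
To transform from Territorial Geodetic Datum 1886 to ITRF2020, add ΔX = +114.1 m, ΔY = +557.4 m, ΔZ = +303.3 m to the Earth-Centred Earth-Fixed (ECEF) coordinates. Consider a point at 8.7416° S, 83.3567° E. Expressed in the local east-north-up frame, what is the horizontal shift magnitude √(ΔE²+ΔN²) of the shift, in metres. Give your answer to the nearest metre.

At φ = -8.7416°, λ = 83.3567°: sin φ = -0.151978, cos φ = 0.988384, sin λ = 0.993286, cos λ = 0.115688.
ΔE = −sin λ·ΔX + cos λ·ΔY = −(0.993286)·(114.1) + (0.115688)·(557.4) = -48.85 m.
ΔN = −sin φ cos λ·ΔX − sin φ sin λ·ΔY + cos φ·ΔZ = −(-0.151978)(0.115688)(114.1) − (-0.151978)(0.993286)(557.4) + (0.988384)(303.3) = 385.93 m.
Horizontal magnitude = √(ΔE² + ΔN²) = √((-48.85)² + 385.93²) = 389.01 m.

389 m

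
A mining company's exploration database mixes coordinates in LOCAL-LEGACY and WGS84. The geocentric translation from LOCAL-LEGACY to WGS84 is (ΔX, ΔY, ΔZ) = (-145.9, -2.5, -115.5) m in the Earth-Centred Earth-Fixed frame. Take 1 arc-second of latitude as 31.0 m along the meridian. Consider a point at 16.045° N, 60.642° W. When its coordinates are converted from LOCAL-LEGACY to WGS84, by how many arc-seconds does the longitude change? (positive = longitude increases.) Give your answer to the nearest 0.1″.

sin φ = 0.276392, cos φ = 0.961045, sin λ = -0.871573, cos λ = 0.490265.
East component: ΔE = −sin λ·ΔX + cos λ·ΔY = −(-0.871573)(-145.9) + (0.490265)(-2.5) = -128.39 m.
1° of latitude spans 3600 × 31.00 = 111600 m; at latitude φ, 1° of longitude spans that × cos φ = 107252.6 m, so Δλ = -128.39 / 107252.6 × 3600 = -4.309″.

Δλ = -4.3″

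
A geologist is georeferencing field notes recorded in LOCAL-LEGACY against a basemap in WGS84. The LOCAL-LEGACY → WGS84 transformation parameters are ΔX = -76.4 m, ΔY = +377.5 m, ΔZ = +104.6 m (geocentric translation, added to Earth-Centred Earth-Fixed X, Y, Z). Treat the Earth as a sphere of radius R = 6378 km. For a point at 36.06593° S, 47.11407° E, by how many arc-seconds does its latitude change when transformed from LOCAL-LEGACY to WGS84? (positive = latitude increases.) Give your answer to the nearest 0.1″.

Δφ = 7.0″

sin φ = -0.588716, cos φ = 0.808340, sin λ = 0.732710, cos λ = 0.680541.
North component: ΔN = −sin φ cos λ·ΔX − sin φ sin λ·ΔY + cos φ·ΔZ = −(-0.588716)(0.680541)(-76.4) − (-0.588716)(0.732710)(377.5) + (0.808340)(104.6) = 216.78 m.
1° of latitude spans πR/180 = 111317 m, so Δφ = 216.78 / 111317 × 3600 = 7.011″.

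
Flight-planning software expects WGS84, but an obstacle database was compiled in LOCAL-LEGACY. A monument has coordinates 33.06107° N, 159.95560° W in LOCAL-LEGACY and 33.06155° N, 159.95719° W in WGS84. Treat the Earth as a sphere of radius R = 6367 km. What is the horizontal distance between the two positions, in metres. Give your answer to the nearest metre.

Δφ = 33.06155° − 33.06107° = +0.00048°; Δλ = -159.95719° − -159.95560° = -0.00159°.
1° along a meridian = πR/180 = 111125 m.
ΔN = Δφ × 111125 = 53.3 m; ΔE = Δλ × 111125 × cos(33.06107°) = -0.00159 × 111125 × 0.838090 = -148.1 m.
Distance = √(ΔE² + ΔN²) = √((-148.1)² + 53.3²) = 157.4 m.

157 m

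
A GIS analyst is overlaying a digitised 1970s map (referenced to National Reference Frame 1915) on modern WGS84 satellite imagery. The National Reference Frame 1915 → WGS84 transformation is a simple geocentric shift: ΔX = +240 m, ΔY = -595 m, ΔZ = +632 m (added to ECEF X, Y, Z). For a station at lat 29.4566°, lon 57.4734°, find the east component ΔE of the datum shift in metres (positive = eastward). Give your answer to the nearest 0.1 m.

ΔE = -522.3 m

At φ = 29.4566°, λ = 57.4734°: sin φ = 0.491764, cos φ = 0.870728, sin λ = 0.843142, cos λ = 0.537691.
ΔE = −sin λ·ΔX + cos λ·ΔY = −(0.843142)·(240) + (0.537691)·(-595) = -522.28 m.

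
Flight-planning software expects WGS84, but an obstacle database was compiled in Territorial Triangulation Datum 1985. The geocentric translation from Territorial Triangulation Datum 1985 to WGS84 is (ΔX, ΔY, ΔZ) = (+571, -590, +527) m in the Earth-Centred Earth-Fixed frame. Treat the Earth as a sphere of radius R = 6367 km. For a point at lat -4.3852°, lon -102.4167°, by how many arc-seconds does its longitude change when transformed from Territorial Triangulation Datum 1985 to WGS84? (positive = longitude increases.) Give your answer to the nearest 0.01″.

Δλ = 22.24″

sin φ = -0.076461, cos φ = 0.997073, sin λ = -0.976610, cos λ = -0.215020.
East component: ΔE = −sin λ·ΔX + cos λ·ΔY = −(-0.976610)(571) + (-0.215020)(-590) = 684.51 m.
1° of latitude spans πR/180 = 111125 m; at latitude φ, 1° of longitude spans that × cos φ = 110799.8 m, so Δλ = 684.51 / 110799.8 × 3600 = 22.240″.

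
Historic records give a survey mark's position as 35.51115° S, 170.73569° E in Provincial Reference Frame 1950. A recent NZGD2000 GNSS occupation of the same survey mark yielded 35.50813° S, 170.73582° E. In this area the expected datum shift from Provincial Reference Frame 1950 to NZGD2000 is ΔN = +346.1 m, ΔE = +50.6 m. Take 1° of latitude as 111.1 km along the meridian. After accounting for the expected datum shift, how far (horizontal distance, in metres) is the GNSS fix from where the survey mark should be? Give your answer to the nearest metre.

Observed coordinate differences: Δφ = +0.00302°, Δλ = +0.00013°.
Converting to metres (1° lat = 111100 m, cos φ = 0.814002): observed ΔN = 335.5 m, observed ΔE = 11.8 m.
Subtracting the expected shift leaves a residual of 335.5 − (346.1) = -10.6 m north and 11.8 − (50.6) = -38.8 m east.
Residual distance = √((-10.6)² + (-38.8)²) = 40.3 m.

40 m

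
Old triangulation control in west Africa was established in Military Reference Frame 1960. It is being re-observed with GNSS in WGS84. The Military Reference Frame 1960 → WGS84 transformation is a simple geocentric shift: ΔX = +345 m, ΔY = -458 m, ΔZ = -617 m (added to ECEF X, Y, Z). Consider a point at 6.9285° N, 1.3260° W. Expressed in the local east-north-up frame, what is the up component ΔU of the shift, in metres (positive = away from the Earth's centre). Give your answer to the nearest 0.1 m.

ΔU = 278.5 m

The local up (radial) axis is (cos φ cos λ, cos φ sin λ, sin φ), giving ΔU = 342.389 + 10.521 − 74.429 = 278.48 m.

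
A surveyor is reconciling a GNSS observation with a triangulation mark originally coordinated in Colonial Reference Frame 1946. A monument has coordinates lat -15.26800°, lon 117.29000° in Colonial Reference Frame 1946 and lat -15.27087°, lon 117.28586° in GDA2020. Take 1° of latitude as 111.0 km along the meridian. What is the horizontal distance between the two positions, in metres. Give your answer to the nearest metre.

Δφ = -15.27087° − -15.26800° = -0.00287°; Δλ = 117.28586° − 117.29000° = -0.00414°.
ΔN = Δφ × 111000 = -318.6 m; ΔE = Δλ × 111000 × cos(-15.26800°) = -0.00414 × 111000 × 0.964705 = -443.3 m.
Distance = √(ΔE² + ΔN²) = √((-443.3)² + (-318.6)²) = 545.9 m.

546 m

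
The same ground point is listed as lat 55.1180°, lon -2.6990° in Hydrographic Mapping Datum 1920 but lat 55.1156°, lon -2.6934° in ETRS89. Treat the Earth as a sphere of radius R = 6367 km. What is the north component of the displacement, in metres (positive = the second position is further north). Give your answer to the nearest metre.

ΔN = -267 m

Δφ = 55.1156° − 55.1180° = -0.0024°; Δλ = -2.6934° − -2.6990° = +0.0056°.
1° along a meridian = πR/180 = 111125 m.
ΔN = Δφ × 111125 = -266.7 m; ΔE = Δλ × 111125 × cos(55.1180°) = +0.0056 × 111125 × 0.571888 = 355.9 m.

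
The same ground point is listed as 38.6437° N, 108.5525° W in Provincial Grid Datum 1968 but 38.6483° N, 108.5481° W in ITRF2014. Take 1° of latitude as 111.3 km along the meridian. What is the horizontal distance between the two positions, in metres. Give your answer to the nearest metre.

639 m

Δφ = 38.6483° − 38.6437° = +0.0046°; Δλ = -108.5481° − -108.5525° = +0.0044°.
ΔN = Δφ × 111300 = 512.0 m; ΔE = Δλ × 111300 × cos(38.6437°) = +0.0044 × 111300 × 0.781044 = 382.5 m.
Distance = √(ΔE² + ΔN²) = √(382.5² + 512.0²) = 639.1 m.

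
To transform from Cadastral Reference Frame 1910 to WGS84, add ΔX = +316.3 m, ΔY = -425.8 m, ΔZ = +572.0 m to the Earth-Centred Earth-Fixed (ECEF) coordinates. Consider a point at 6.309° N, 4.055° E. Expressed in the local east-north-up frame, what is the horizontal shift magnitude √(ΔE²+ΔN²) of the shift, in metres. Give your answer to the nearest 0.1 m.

698.9 m

At φ = 6.309°, λ = 4.055°: sin φ = 0.109890, cos φ = 0.993944, sin λ = 0.070714, cos λ = 0.997497.
ΔE = −sin λ·ΔX + cos λ·ΔY = −(0.070714)·(316.3) + (0.997497)·(-425.8) = -447.10 m.
ΔN = −sin φ cos λ·ΔX − sin φ sin λ·ΔY + cos φ·ΔZ = −(0.109890)(0.997497)(316.3) − (0.109890)(0.070714)(-425.8) + (0.993944)(572.0) = 537.17 m.
Horizontal magnitude = √(ΔE² + ΔN²) = √((-447.10)² + 537.17²) = 698.90 m.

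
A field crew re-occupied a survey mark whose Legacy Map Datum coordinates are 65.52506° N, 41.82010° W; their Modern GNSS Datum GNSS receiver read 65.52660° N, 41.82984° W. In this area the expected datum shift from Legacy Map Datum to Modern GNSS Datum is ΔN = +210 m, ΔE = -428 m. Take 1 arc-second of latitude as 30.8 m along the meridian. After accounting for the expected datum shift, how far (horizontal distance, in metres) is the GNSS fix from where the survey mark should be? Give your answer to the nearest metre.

44 m

Observed coordinate differences: Δφ = +0.00154°, Δλ = -0.00974°.
Converting to metres (1° lat = 110880 m, cos φ = 0.414295): observed ΔN = 170.8 m, observed ΔE = -447.4 m.
Subtracting the expected shift leaves a residual of 170.8 − (210) = -39.2 m north and -447.4 − (-428) = -19.4 m east.
Residual distance = √((-39.2)² + (-19.4)²) = 43.8 m.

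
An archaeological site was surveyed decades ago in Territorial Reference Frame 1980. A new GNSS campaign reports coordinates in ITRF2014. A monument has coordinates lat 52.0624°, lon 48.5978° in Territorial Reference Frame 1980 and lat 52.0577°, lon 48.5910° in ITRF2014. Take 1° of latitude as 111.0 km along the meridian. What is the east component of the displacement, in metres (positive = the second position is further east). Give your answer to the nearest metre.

ΔE = -464 m

Δφ = 52.0577° − 52.0624° = -0.0047°; Δλ = 48.5910° − 48.5978° = -0.0068°.
ΔN = Δφ × 111000 = -521.7 m; ΔE = Δλ × 111000 × cos(52.0624°) = -0.0068 × 111000 × 0.614803 = -464.1 m.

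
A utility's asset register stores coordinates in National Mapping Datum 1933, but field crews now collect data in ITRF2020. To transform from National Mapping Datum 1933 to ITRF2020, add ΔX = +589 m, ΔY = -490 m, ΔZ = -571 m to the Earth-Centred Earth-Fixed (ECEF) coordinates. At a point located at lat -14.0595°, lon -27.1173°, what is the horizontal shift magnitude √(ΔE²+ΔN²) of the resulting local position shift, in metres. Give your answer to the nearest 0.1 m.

The local east axis at (φ, λ) is (−sin λ, cos λ, 0), so ΔE = −sin(-27.1173°)·589 + cos(-27.1173°)·(-490) = -167.66 m.
The local north axis is (−sin φ cos λ, −sin φ sin λ, cos φ), giving ΔN = 127.357 + 54.258 − 553.895 = -372.28 m.
Horizontal magnitude = √(ΔE² + ΔN²) = √((-167.66)² + (-372.28)²) = 408.29 m.

408.3 m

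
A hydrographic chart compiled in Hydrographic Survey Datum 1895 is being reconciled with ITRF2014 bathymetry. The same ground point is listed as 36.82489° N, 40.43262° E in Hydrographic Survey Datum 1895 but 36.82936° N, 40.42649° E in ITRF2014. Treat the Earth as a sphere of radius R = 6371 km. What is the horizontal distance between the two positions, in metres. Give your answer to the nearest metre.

738 m

Δφ = 36.82936° − 36.82489° = +0.00447°; Δλ = 40.42649° − 40.43262° = -0.00613°.
1° along a meridian = πR/180 = 111195 m.
ΔN = Δφ × 111195 = 497.0 m; ΔE = Δλ × 111195 × cos(36.82489°) = -0.00613 × 111195 × 0.800471 = -545.6 m.
Distance = √(ΔE² + ΔN²) = √((-545.6)² + 497.0²) = 738.1 m.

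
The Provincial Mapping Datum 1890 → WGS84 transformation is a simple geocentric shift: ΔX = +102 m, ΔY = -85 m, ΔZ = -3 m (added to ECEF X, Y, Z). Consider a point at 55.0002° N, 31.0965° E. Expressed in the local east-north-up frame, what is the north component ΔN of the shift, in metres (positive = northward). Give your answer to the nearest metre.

At φ = 55.0002°, λ = 31.0965°: sin φ = 0.819154, cos φ = 0.573574, sin λ = 0.516481, cos λ = 0.856299.
ΔN = −sin φ cos λ·ΔX − sin φ sin λ·ΔY + cos φ·ΔZ = −(0.819154)(0.856299)(102) − (0.819154)(0.516481)(-85) + (0.573574)(-3) = -37.31 m.

ΔN = -37 m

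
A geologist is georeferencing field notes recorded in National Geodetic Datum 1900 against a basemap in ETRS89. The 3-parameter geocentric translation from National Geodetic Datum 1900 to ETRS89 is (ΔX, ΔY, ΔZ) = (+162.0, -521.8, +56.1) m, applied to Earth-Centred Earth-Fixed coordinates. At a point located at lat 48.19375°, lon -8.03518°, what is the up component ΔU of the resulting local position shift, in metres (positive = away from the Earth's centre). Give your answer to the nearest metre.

At φ = 48.19375°, λ = -8.03518°: sin φ = 0.745403, cos φ = 0.666614, sin λ = -0.139781, cos λ = 0.990182.
ΔU = cos φ cos λ·ΔX + cos φ sin λ·ΔY + sin φ·ΔZ = (0.666614)(0.990182)(162.0) + (0.666614)(-0.139781)(-521.8) + (0.745403)(56.1) = 197.37 m.

ΔU = 197 m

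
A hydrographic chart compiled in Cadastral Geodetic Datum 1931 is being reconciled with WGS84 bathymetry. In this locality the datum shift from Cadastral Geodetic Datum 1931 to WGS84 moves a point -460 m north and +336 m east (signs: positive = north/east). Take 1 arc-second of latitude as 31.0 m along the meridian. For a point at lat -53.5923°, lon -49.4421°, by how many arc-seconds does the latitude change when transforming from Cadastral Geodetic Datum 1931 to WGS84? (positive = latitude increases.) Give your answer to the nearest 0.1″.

Δφ = -14.8″

1″ of latitude = 31.00 m, so Δφ = -460.0 / 31.00 = -14.839″.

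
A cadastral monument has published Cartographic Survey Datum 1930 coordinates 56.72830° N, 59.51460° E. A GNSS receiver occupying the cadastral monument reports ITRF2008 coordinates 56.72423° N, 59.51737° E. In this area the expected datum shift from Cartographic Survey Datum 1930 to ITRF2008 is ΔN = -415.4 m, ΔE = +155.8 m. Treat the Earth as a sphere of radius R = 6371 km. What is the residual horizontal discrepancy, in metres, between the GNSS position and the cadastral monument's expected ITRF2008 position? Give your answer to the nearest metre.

Observed coordinate differences: Δφ = -0.00407°, Δλ = +0.00277°.
Converting to metres (1° lat = 111195 m, cos φ = 0.548610): observed ΔN = -452.6 m, observed ΔE = 169.0 m.
Subtracting the expected shift leaves a residual of -452.6 − (-415.4) = -37.2 m north and 169.0 − (155.8) = 13.2 m east.
Residual distance = √((-37.2)² + 13.2²) = 39.4 m.

39 m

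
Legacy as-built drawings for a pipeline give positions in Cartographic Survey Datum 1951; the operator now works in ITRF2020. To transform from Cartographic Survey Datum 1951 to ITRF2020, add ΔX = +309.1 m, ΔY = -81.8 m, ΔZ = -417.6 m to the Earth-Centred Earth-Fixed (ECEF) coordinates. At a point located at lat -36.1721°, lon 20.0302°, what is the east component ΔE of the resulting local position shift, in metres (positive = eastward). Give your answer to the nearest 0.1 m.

The local east axis at (φ, λ) is (−sin λ, cos λ, 0), so ΔE = −sin(20.0302°)·309.1 + cos(20.0302°)·(-81.8) = -182.72 m.

ΔE = -182.7 m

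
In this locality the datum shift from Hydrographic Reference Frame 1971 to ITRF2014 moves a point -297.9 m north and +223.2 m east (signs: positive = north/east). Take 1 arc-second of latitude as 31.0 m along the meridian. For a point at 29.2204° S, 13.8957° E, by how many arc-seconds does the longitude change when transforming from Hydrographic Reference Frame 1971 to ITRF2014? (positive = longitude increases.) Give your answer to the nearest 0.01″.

At latitude -29.2204°, cos φ = 0.872748.
1″ of longitude at this latitude = 31.00 × cos φ = 27.0552 m, so Δλ = 223.2 / 27.0552 = 8.250″.

Δλ = 8.25″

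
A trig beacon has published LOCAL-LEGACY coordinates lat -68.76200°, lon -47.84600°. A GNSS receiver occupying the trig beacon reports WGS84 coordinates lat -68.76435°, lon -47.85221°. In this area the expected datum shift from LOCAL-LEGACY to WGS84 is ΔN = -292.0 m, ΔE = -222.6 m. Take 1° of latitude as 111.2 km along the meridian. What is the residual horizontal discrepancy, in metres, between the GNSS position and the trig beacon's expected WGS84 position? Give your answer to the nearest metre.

41 m

Observed coordinate differences: Δφ = -0.00235°, Δλ = -0.00621°.
Converting to metres (1° lat = 111200 m, cos φ = 0.362243): observed ΔN = -261.3 m, observed ΔE = -250.1 m.
Subtracting the expected shift leaves a residual of -261.3 − (-292.0) = 30.7 m north and -250.1 − (-222.6) = -27.5 m east.
Residual distance = √(30.7² + (-27.5)²) = 41.2 m.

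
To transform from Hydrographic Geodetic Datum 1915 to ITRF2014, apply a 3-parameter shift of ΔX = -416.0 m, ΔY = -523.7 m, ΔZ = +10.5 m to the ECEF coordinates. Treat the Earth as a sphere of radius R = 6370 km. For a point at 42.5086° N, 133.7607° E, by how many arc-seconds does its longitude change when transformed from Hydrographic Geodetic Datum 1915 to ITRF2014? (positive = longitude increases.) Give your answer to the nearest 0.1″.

Δλ = 29.1″

sin φ = 0.675701, cos φ = 0.737176, sin λ = 0.722235, cos λ = -0.691648.
East component: ΔE = −sin λ·ΔX + cos λ·ΔY = −(0.722235)(-416.0) + (-0.691648)(-523.7) = 662.67 m.
1° of latitude spans πR/180 = 111177 m; at latitude φ, 1° of longitude spans that × cos φ = 81957.4 m, so Δλ = 662.67 / 81957.4 × 3600 = 29.108″.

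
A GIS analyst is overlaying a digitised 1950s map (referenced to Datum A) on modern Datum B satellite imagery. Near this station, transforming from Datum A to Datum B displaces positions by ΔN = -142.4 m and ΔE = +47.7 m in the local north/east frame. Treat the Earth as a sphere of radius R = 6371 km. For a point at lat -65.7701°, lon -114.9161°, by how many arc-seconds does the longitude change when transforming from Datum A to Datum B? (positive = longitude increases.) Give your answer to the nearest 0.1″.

Δλ = 3.8″

At latitude -65.7701°, cos φ = 0.410399.
One radian of longitude at latitude φ spans R cos φ, so Δλ = ΔE / (R cos φ) = 47.7 / (6371000 × 0.410399) = 1.8243e-05 rad = 3.763″.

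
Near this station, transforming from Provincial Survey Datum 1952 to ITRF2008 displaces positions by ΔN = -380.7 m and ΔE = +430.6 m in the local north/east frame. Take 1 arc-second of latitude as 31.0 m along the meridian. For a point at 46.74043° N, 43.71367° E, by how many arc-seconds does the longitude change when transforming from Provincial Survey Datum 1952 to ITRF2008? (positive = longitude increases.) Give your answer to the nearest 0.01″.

Δλ = 20.27″

At latitude 46.74043°, cos φ = 0.685305.
1″ of longitude at this latitude = 31.00 × cos φ = 21.2444 m, so Δλ = 430.6 / 21.2444 = 20.269″.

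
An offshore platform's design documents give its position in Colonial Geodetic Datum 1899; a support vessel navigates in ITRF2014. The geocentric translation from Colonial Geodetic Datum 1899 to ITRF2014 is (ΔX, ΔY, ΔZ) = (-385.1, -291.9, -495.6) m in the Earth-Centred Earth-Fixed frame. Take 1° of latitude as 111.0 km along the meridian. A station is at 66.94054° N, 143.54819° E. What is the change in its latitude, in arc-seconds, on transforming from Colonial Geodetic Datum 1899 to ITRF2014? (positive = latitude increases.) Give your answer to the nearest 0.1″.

sin φ = 0.920099, cos φ = 0.391686, sin λ = 0.594146, cos λ = -0.804357.
North component: ΔN = −sin φ cos λ·ΔX − sin φ sin λ·ΔY + cos φ·ΔZ = −(0.920099)(-0.804357)(-385.1) − (0.920099)(0.594146)(-291.9) + (0.391686)(-495.6) = -319.55 m.
1° of latitude spans 111000 m, so Δφ = -319.55 / 111000 × 3600 = -10.364″.

Δφ = -10.4″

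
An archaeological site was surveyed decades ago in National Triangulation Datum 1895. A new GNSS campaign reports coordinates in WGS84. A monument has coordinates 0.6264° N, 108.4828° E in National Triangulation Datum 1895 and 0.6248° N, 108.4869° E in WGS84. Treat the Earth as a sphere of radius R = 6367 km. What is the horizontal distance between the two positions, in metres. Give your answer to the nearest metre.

Δφ = 0.6248° − 0.6264° = -0.0016°; Δλ = 108.4869° − 108.4828° = +0.0041°.
1° along a meridian = πR/180 = 111125 m.
ΔN = Δφ × 111125 = -177.8 m; ΔE = Δλ × 111125 × cos(0.6264°) = +0.0041 × 111125 × 0.999940 = 455.6 m.
Distance = √(ΔE² + ΔN²) = √(455.6² + (-177.8)²) = 489.1 m.

489 m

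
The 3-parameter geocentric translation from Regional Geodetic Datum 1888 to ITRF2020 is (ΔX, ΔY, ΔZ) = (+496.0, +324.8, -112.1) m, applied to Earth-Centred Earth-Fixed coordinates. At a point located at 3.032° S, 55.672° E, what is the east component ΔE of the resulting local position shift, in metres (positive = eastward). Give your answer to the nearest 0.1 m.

ΔE = -226.4 m

The local east axis at (φ, λ) is (−sin λ, cos λ, 0), so ΔE = −sin(55.672°)·496.0 + cos(55.672°)·324.8 = -226.44 m.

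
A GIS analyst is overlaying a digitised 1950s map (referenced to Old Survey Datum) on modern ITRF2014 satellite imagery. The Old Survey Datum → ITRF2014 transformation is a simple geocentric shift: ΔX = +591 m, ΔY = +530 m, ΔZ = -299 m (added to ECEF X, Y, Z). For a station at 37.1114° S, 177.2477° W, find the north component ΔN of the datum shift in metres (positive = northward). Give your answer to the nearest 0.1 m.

ΔN = -610.0 m

At φ = -37.1114°, λ = -177.2477°: sin φ = -0.603367, cos φ = 0.797464, sin λ = -0.048018, cos λ = -0.998846.
ΔN = −sin φ cos λ·ΔX − sin φ sin λ·ΔY + cos φ·ΔZ = −(-0.603367)(-0.998846)(591) − (-0.603367)(-0.048018)(530) + (0.797464)(-299) = -609.98 m.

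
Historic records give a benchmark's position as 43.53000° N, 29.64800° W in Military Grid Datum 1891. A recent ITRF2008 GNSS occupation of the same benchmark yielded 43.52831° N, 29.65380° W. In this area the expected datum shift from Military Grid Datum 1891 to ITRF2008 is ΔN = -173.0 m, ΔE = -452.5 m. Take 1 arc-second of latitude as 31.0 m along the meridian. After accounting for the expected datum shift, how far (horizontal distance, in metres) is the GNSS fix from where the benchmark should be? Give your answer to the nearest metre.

Observed coordinate differences: Δφ = -0.00169°, Δλ = -0.00580°.
Converting to metres (1° lat = 111600 m, cos φ = 0.725014): observed ΔN = -188.6 m, observed ΔE = -469.3 m.
Subtracting the expected shift leaves a residual of -188.6 − (-173.0) = -15.6 m north and -469.3 − (-452.5) = -16.8 m east.
Residual distance = √((-15.6)² + (-16.8)²) = 22.9 m.

23 m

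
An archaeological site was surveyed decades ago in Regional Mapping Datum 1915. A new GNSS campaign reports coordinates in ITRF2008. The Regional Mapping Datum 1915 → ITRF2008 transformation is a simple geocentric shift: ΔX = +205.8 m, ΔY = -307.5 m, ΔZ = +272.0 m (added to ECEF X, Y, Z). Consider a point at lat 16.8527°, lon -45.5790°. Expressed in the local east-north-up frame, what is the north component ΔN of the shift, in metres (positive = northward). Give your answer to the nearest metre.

At φ = 16.8527°, λ = -45.5790°: sin φ = 0.289912, cos φ = 0.957053, sin λ = -0.714216, cos λ = 0.699925.
ΔN = −sin φ cos λ·ΔX − sin φ sin λ·ΔY + cos φ·ΔZ = −(0.289912)(0.699925)(205.8) − (0.289912)(-0.714216)(-307.5) + (0.957053)(272.0) = 154.89 m.

ΔN = 155 m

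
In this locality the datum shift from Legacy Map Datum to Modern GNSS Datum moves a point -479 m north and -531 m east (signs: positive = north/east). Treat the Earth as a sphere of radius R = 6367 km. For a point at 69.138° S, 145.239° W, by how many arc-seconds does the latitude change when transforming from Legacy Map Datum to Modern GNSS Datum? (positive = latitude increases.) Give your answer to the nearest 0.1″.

Δφ = -15.5″

On a sphere of radius R, 1 rad of latitude = R, so Δφ = ΔN / R = -479.0 / 6367000 = -7.5232e-05 rad = -15.518″.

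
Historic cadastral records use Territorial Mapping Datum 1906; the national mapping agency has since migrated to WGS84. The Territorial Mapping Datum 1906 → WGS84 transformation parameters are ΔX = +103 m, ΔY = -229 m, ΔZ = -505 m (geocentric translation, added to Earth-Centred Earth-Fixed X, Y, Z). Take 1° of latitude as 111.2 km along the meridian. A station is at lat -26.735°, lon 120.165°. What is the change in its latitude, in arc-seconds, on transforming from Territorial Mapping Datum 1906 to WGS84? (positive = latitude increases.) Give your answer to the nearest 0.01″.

sin φ = -0.449865, cos φ = 0.893097, sin λ = 0.864582, cos λ = -0.502492.
North component: ΔN = −sin φ cos λ·ΔX − sin φ sin λ·ΔY + cos φ·ΔZ = −(-0.449865)(-0.502492)(103) − (-0.449865)(0.864582)(-229) + (0.893097)(-505) = -563.37 m.
1° of latitude spans 111200 m, so Δφ = -563.37 / 111200 × 3600 = -18.238″.

Δφ = -18.24″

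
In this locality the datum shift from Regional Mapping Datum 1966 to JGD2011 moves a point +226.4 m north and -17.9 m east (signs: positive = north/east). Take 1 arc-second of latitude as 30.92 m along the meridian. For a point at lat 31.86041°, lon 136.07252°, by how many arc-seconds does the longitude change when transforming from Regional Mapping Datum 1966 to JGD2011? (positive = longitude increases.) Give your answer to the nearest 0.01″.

Δλ = -0.68″

At latitude 31.86041°, cos φ = 0.849337.
1″ of longitude at this latitude = 30.92 × cos φ = 26.2615 m, so Δλ = -17.9 / 26.2615 = -0.682″.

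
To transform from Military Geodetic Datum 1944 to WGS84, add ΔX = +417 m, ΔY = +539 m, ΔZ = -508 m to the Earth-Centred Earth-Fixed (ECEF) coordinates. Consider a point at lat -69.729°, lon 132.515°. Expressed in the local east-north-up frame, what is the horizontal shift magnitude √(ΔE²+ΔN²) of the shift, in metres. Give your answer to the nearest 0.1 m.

At φ = -69.729°, λ = 132.515°: sin φ = -0.938064, cos φ = 0.346461, sin λ = 0.737100, cos λ = -0.675783.
ΔE = −sin λ·ΔX + cos λ·ΔY = −(0.737100)·(417) + (-0.675783)·(539) = -671.62 m.
ΔN = −sin φ cos λ·ΔX − sin φ sin λ·ΔY + cos φ·ΔZ = −(-0.938064)(-0.675783)(417) − (-0.938064)(0.737100)(539) + (0.346461)(-508) = -67.66 m.
Horizontal magnitude = √(ΔE² + ΔN²) = √((-671.62)² + (-67.66)²) = 675.02 m.

675.0 m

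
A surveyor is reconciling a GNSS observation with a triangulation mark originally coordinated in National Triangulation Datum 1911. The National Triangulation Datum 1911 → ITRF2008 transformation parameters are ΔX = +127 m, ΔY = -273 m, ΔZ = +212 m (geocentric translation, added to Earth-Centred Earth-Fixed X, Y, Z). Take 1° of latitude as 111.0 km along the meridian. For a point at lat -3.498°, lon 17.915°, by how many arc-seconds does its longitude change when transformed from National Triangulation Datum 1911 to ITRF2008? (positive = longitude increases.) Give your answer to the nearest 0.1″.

sin φ = -0.061014, cos φ = 0.998137, sin λ = 0.307606, cos λ = 0.951514.
East component: ΔE = −sin λ·ΔX + cos λ·ΔY = −(0.307606)(127) + (0.951514)(-273) = -298.83 m.
1° of latitude spans 111000 m; at latitude φ, 1° of longitude spans that × cos φ = 110793.2 m, so Δλ = -298.83 / 110793.2 × 3600 = -9.710″.

Δλ = -9.7″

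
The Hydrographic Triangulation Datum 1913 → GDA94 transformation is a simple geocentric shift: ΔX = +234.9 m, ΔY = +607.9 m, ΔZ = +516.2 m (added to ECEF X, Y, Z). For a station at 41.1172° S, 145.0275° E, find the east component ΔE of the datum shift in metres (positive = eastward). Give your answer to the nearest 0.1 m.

The local east axis at (φ, λ) is (−sin λ, cos λ, 0), so ΔE = −sin(145.0275°)·234.9 + cos(145.0275°)·607.9 = -632.77 m.

ΔE = -632.8 m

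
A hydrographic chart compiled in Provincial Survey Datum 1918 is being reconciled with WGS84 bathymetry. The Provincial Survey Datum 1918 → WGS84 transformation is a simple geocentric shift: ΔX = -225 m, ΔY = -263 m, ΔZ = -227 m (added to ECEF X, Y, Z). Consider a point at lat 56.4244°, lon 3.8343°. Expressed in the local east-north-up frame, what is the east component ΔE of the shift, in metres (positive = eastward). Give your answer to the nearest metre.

ΔE = -247 m

The local east axis at (φ, λ) is (−sin λ, cos λ, 0), so ΔE = −sin(3.8343°)·(-225) + cos(3.8343°)·(-263) = -247.37 m.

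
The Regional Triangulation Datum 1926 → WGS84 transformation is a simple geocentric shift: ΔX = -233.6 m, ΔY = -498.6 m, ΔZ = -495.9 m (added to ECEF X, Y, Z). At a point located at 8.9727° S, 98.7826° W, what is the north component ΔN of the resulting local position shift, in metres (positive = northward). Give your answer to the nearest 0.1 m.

ΔN = -407.4 m

The local north axis is (−sin φ cos λ, −sin φ sin λ, cos φ), giving ΔN = 5.563 + 76.852 − 489.832 = -407.42 m.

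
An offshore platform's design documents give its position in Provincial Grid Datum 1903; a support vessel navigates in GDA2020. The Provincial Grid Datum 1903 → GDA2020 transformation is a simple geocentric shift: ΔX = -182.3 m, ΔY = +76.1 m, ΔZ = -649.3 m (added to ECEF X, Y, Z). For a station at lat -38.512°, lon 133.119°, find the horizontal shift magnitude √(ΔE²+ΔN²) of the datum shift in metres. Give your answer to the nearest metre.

404 m

At φ = -38.512°, λ = 133.119°: sin φ = -0.622679, cos φ = 0.782478, sin λ = 0.729936, cos λ = -0.683516.
ΔE = −sin λ·ΔX + cos λ·ΔY = −(0.729936)·(-182.3) + (-0.683516)·(76.1) = 81.05 m.
ΔN = −sin φ cos λ·ΔX − sin φ sin λ·ΔY + cos φ·ΔZ = −(-0.622679)(-0.683516)(-182.3) − (-0.622679)(0.729936)(76.1) + (0.782478)(-649.3) = -395.89 m.
Horizontal magnitude = √(ΔE² + ΔN²) = √(81.05² + (-395.89)²) = 404.10 m.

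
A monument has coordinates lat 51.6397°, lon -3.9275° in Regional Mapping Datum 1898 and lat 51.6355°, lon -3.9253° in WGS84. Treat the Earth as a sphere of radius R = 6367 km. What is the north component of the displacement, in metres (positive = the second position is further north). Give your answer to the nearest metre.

ΔN = -467 m

Δφ = 51.6355° − 51.6397° = -0.0042°; Δλ = -3.9253° − -3.9275° = +0.0022°.
1° along a meridian = πR/180 = 111125 m.
ΔN = Δφ × 111125 = -466.7 m; ΔE = Δλ × 111125 × cos(51.6397°) = +0.0022 × 111125 × 0.620605 = 151.7 m.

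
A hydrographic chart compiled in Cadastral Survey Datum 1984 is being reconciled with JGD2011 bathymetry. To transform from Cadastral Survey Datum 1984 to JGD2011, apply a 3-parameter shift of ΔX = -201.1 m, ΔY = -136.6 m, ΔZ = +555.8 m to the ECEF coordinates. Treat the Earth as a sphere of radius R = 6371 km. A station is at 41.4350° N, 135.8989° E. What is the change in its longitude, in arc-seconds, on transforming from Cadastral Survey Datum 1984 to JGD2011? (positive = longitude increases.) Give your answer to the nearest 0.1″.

sin φ = 0.661770, cos φ = 0.749707, sin λ = 0.695927, cos λ = -0.718113.
East component: ΔE = −sin λ·ΔX + cos λ·ΔY = −(0.695927)(-201.1) + (-0.718113)(-136.6) = 238.05 m.
1° of latitude spans πR/180 = 111195 m; at latitude φ, 1° of longitude spans that × cos φ = 83363.6 m, so Δλ = 238.05 / 83363.6 × 3600 = 10.280″.

Δλ = 10.3″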